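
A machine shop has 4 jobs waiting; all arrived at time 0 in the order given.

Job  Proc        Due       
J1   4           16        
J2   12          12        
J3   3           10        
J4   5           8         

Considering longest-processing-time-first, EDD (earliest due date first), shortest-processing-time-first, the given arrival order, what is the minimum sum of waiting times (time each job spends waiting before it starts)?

22

LPT (decreasing processing time): J2 J4 J1 J3.
J2: waits 0, runs 0→12
J4: waits 12, runs 12→17
J1: waits 17, runs 17→21
J3: waits 21, runs 21→24
Sum = 0+12+17+21 = 50.
EDD (increasing due date): J4 J3 J2 J1.
J4: waits 0, runs 0→5
J3: waits 5, runs 5→8
J2: waits 8, runs 8→20
J1: waits 20, runs 20→24
Sum = 0+5+8+20 = 33.
SPT (increasing processing time): J3 J1 J4 J2.
J3: waits 0, runs 0→3
J1: waits 3, runs 3→7
J4: waits 7, runs 7→12
J2: waits 12, runs 12→24
Sum = 0+3+7+12 = 22.
FIFO (arrival order): J1 J2 J3 J4.
J1: waits 0, runs 0→4
J2: waits 4, runs 4→16
J3: waits 16, runs 16→19
J4: waits 19, runs 19→24
Sum = 0+4+16+19 = 39.
LPT 50, EDD 33, SPT 22, FIFO 39 → minimum 22.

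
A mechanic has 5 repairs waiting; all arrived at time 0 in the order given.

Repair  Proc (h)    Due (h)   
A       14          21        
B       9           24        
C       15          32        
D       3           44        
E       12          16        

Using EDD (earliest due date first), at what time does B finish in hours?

EDD (increasing due date): E A B C D.
E: 0→12
A: 12→26
B: 26→35

35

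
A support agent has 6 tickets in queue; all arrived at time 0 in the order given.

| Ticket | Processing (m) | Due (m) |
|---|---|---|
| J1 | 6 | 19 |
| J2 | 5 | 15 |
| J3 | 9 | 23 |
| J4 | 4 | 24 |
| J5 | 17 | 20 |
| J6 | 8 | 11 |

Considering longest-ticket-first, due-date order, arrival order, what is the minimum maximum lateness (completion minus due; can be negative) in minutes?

25

LPT (decreasing processing time): J5 J3 J6 J1 J2 J4.
J5: 0→17, due 20, lateness -3
J3: 17→26, due 23, lateness 3
J6: 26→34, due 11, lateness 23
J1: 34→40, due 19, lateness 21
J2: 40→45, due 15, lateness 30
J4: 45→49, due 24, lateness 25
Maximum = 30.
EDD (increasing due date): J6 J2 J1 J5 J3 J4.
J6: 0→8, due 11, lateness -3
J2: 8→13, due 15, lateness -2
J1: 13→19, due 19, lateness 0
J5: 19→36, due 20, lateness 16
J3: 36→45, due 23, lateness 22
J4: 45→49, due 24, lateness 25
Maximum = 25.
FIFO (arrival order): J1 J2 J3 J4 J5 J6.
J1: 0→6, due 19, lateness -13
J2: 6→11, due 15, lateness -4
J3: 11→20, due 23, lateness -3
J4: 20→24, due 24, lateness 0
J5: 24→41, due 20, lateness 21
J6: 41→49, due 11, lateness 38
Maximum = 38.
LPT 30, EDD 25, FIFO 38 → minimum 25.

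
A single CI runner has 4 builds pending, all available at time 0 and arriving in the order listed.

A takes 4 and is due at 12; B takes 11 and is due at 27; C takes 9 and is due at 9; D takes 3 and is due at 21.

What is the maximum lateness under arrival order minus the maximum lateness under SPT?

FIFO (arrival order): A B C D.
A: 0→4, due 12, lateness -8
B: 4→15, due 27, lateness -12
C: 15→24, due 9, lateness 15
D: 24→27, due 21, lateness 6
Maximum = 15.
SPT (increasing processing time): D A C B.
D: 0→3, due 21, lateness -18
A: 3→7, due 12, lateness -5
C: 7→16, due 9, lateness 7
B: 16→27, due 27, lateness 0
Maximum = 7.
Difference = 15 − 7 = 8.

8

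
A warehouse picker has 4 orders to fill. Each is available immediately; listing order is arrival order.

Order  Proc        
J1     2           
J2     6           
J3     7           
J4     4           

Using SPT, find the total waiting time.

20

SPT (increasing processing time): J1 J4 J2 J3.
J1: waits 0, runs 0→2
J4: waits 2, runs 2→6
J2: waits 6, runs 6→12
J3: waits 12, runs 12→19
Sum = 0+2+6+12 = 20.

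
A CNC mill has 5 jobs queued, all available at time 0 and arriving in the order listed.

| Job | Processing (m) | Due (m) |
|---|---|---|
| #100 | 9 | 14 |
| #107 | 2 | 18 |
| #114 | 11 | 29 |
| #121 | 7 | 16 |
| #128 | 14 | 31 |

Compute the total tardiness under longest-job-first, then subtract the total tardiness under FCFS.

LPT (decreasing processing time): #128 #114 #100 #121 #107.
#128: 0→14, due 31, tardiness 0
#114: 14→25, due 29, tardiness 0
#100: 25→34, due 14, tardiness 20
#121: 34→41, due 16, tardiness 25
#107: 41→43, due 18, tardiness 25
Sum = 0+0+20+25+25 = 70.
FIFO (arrival order): #100 #107 #114 #121 #128.
#100: 0→9, due 14, tardiness 0
#107: 9→11, due 18, tardiness 0
#114: 11→22, due 29, tardiness 0
#121: 22→29, due 16, tardiness 13
#128: 29→43, due 31, tardiness 12
Sum = 0+0+0+13+12 = 25.
Difference = 70 − 25 = 45.

45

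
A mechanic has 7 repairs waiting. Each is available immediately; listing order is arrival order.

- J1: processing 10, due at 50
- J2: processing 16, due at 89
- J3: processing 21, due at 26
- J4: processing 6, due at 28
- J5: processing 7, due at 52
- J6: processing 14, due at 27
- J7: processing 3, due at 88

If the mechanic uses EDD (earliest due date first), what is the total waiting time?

267

EDD (increasing due date): J3 J6 J4 J1 J5 J7 J2.
J3: waits 0, runs 0→21
J6: waits 21, runs 21→35
J4: waits 35, runs 35→41
J1: waits 41, runs 41→51
J5: waits 51, runs 51→58
J7: waits 58, runs 58→61
J2: waits 61, runs 61→77
Sum = 0+21+35+41+51+58+61 = 267.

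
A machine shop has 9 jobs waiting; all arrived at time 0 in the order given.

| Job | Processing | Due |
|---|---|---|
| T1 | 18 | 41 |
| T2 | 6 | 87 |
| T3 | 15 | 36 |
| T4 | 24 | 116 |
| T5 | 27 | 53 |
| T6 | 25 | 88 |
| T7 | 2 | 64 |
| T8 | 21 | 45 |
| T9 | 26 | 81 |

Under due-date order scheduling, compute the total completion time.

794

EDD (increasing due date): T3 T1 T8 T5 T7 T9 T2 T6 T4.
T3: 0→15
T1: 15→33
T8: 33→54
T5: 54→81
T7: 81→83
T9: 83→109
T2: 109→115
T6: 115→140
T4: 140→164
Sum = 15+33+54+81+83+109+115+140+164 = 794.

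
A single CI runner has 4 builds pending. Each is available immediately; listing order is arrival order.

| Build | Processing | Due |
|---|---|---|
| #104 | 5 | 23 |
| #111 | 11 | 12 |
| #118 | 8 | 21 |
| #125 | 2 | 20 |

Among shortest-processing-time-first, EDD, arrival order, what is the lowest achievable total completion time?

50

SPT (increasing processing time): #125 #104 #118 #111.
#125: 0→2
#104: 2→7
#118: 7→15
#111: 15→26
Sum = 2+7+15+26 = 50.
EDD (increasing due date): #111 #125 #118 #104.
#111: 0→11
#125: 11→13
#118: 13→21
#104: 21→26
Sum = 11+13+21+26 = 71.
FIFO (arrival order): #104 #111 #118 #125.
#104: 0→5
#111: 5→16
#118: 16→24
#125: 24→26
Sum = 5+16+24+26 = 71.
SPT 50, EDD 71, FIFO 71 → minimum 50.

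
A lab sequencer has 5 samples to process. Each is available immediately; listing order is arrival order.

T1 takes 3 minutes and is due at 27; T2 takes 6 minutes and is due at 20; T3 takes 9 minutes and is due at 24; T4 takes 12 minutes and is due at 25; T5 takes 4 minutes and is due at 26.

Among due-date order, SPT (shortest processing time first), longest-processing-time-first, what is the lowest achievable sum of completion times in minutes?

79

EDD (increasing due date): T2 T3 T4 T5 T1.
T2: 0→6
T3: 6→15
T4: 15→27
T5: 27→31
T1: 31→34
Sum = 6+15+27+31+34 = 113.
SPT (increasing processing time): T1 T5 T2 T3 T4.
T1: 0→3
T5: 3→7
T2: 7→13
T3: 13→22
T4: 22→34
Sum = 3+7+13+22+34 = 79.
LPT (decreasing processing time): T4 T3 T2 T5 T1.
T4: 0→12
T3: 12→21
T2: 21→27
T5: 27→31
T1: 31→34
Sum = 12+21+27+31+34 = 125.
EDD 113, SPT 79, LPT 125 → minimum 79.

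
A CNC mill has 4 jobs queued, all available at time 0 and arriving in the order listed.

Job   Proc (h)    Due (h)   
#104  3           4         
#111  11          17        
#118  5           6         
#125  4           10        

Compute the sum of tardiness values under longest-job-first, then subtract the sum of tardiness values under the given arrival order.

LPT (decreasing processing time): #111 #118 #125 #104.
#111: 0→11, due 17, tardiness 0
#118: 11→16, due 6, tardiness 10
#125: 16→20, due 10, tardiness 10
#104: 20→23, due 4, tardiness 19
Sum = 0+10+10+19 = 39.
FIFO (arrival order): #104 #111 #118 #125.
#104: 0→3, due 4, tardiness 0
#111: 3→14, due 17, tardiness 0
#118: 14→19, due 6, tardiness 13
#125: 19→23, due 10, tardiness 13
Sum = 0+0+13+13 = 26.
Difference = 39 − 26 = 13.

13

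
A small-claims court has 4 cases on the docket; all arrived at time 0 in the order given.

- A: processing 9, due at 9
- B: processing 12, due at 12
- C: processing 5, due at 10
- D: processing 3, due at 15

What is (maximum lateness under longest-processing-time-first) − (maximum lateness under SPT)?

-1

LPT (decreasing processing time): B A C D.
B: 0→12, due 12, lateness 0
A: 12→21, due 9, lateness 12
C: 21→26, due 10, lateness 16
D: 26→29, due 15, lateness 14
Maximum = 16.
SPT (increasing processing time): D C A B.
D: 0→3, due 15, lateness -12
C: 3→8, due 10, lateness -2
A: 8→17, due 9, lateness 8
B: 17→29, due 12, lateness 17
Maximum = 17.
Difference = 16 − 17 = -1.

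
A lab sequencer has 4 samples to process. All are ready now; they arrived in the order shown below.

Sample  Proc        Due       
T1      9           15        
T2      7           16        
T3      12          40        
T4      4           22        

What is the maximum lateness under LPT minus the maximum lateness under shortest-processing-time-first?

LPT (decreasing processing time): T3 T1 T2 T4.
T3: 0→12, due 40, lateness -28
T1: 12→21, due 15, lateness 6
T2: 21→28, due 16, lateness 12
T4: 28→32, due 22, lateness 10
Maximum = 12.
SPT (increasing processing time): T4 T2 T1 T3.
T4: 0→4, due 22, lateness -18
T2: 4→11, due 16, lateness -5
T1: 11→20, due 15, lateness 5
T3: 20→32, due 40, lateness -8
Maximum = 5.
Difference = 12 − 5 = 7.

7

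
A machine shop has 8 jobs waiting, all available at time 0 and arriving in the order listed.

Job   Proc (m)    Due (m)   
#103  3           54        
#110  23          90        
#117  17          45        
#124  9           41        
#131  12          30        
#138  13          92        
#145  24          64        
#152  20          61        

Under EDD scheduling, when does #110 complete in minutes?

EDD (increasing due date): #131 #124 #117 #103 #152 #145 #110 #138.
#131: 0→12
#124: 12→21
#117: 21→38
#103: 38→41
#152: 41→61
#145: 61→85
#110: 85→108

108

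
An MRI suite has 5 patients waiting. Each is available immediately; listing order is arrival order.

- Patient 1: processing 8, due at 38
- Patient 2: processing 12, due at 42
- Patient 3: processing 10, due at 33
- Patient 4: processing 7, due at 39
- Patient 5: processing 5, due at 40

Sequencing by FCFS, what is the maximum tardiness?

FIFO (arrival order): Patient 1 Patient 2 Patient 3 Patient 4 Patient 5.
Patient 1: 0→8, due 38, tardiness 0
Patient 2: 8→20, due 42, tardiness 0
Patient 3: 20→30, due 33, tardiness 0
Patient 4: 30→37, due 39, tardiness 0
Patient 5: 37→42, due 40, tardiness 2
Maximum = 2.

2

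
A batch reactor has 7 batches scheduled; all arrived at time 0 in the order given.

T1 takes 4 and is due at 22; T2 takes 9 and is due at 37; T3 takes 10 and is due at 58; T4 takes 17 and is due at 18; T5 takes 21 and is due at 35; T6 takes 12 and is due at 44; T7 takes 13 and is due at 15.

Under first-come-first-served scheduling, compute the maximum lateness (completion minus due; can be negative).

FIFO (arrival order): T1 T2 T3 T4 T5 T6 T7.
T1: 0→4, due 22, lateness -18
T2: 4→13, due 37, lateness -24
T3: 13→23, due 58, lateness -35
T4: 23→40, due 18, lateness 22
T5: 40→61, due 35, lateness 26
T6: 61→73, due 44, lateness 29
T7: 73→86, due 15, lateness 71
Maximum = 71.

71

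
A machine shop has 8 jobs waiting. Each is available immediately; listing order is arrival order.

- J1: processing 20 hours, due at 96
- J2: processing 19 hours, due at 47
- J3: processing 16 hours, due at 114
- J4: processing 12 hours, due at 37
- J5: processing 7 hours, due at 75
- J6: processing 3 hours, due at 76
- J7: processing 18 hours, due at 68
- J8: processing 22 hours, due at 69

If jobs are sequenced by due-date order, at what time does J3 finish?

117

EDD (increasing due date): J4 J2 J7 J8 J5 J6 J1 J3.
J4: 0→12
J2: 12→31
J7: 31→49
J8: 49→71
J5: 71→78
J6: 78→81
J1: 81→101
J3: 101→117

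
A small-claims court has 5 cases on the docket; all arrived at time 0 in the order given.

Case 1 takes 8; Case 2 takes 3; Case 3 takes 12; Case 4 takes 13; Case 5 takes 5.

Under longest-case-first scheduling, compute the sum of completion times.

150

LPT (decreasing processing time): Case 4 Case 3 Case 1 Case 5 Case 2.
Case 4: 0→13
Case 3: 13→25
Case 1: 25→33
Case 5: 33→38
Case 2: 38→41
Sum = 13+25+33+38+41 = 150.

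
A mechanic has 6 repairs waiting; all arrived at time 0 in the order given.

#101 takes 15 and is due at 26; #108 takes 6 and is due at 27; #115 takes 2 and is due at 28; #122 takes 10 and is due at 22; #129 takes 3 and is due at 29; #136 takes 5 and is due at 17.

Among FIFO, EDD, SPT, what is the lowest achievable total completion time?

FIFO (arrival order): #101 #108 #115 #122 #129 #136.
#101: 0→15
#108: 15→21
#115: 21→23
#122: 23→33
#129: 33→36
#136: 36→41
Sum = 15+21+23+33+36+41 = 169.
EDD (increasing due date): #136 #122 #101 #108 #115 #129.
#136: 0→5
#122: 5→15
#101: 15→30
#108: 30→36
#115: 36→38
#129: 38→41
Sum = 5+15+30+36+38+41 = 165.
SPT (increasing processing time): #115 #129 #136 #108 #122 #101.
#115: 0→2
#129: 2→5
#136: 5→10
#108: 10→16
#122: 16→26
#101: 26→41
Sum = 2+5+10+16+26+41 = 100.
FIFO 169, EDD 165, SPT 100 → minimum 100.

100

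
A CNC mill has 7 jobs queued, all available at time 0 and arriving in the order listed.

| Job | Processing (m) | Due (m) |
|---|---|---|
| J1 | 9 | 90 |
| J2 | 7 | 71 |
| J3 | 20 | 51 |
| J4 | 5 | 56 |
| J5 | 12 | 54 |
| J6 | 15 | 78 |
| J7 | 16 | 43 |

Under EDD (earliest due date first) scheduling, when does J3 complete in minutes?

EDD (increasing due date): J7 J3 J5 J4 J2 J6 J1.
J7: 0→16
J3: 16→36

36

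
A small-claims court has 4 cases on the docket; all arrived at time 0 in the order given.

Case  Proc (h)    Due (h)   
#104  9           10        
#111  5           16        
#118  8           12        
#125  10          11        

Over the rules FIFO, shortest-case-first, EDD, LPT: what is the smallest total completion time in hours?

72

FIFO (arrival order): #104 #111 #118 #125.
#104: 0→9
#111: 9→14
#118: 14→22
#125: 22→32
Sum = 9+14+22+32 = 77.
SPT (increasing processing time): #111 #118 #104 #125.
#111: 0→5
#118: 5→13
#104: 13→22
#125: 22→32
Sum = 5+13+22+32 = 72.
EDD (increasing due date): #104 #125 #118 #111.
#104: 0→9
#125: 9→19
#118: 19→27
#111: 27→32
Sum = 9+19+27+32 = 87.
LPT (decreasing processing time): #125 #104 #118 #111.
#125: 0→10
#104: 10→19
#118: 19→27
#111: 27→32
Sum = 10+19+27+32 = 88.
FIFO 77, SPT 72, EDD 87, LPT 88 → minimum 72.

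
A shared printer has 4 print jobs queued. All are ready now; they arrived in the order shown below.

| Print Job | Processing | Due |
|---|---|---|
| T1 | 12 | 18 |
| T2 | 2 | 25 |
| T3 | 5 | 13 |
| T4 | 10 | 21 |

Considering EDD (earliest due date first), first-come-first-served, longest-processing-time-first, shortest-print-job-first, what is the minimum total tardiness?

10

EDD (increasing due date): T3 T1 T4 T2.
T3: 0→5, due 13, tardiness 0
T1: 5→17, due 18, tardiness 0
T4: 17→27, due 21, tardiness 6
T2: 27→29, due 25, tardiness 4
Sum = 0+0+6+4 = 10.
FIFO (arrival order): T1 T2 T3 T4.
T1: 0→12, due 18, tardiness 0
T2: 12→14, due 25, tardiness 0
T3: 14→19, due 13, tardiness 6
T4: 19→29, due 21, tardiness 8
Sum = 0+0+6+8 = 14.
LPT (decreasing processing time): T1 T4 T3 T2.
T1: 0→12, due 18, tardiness 0
T4: 12→22, due 21, tardiness 1
T3: 22→27, due 13, tardiness 14
T2: 27→29, due 25, tardiness 4
Sum = 0+1+14+4 = 19.
SPT (increasing processing time): T2 T3 T4 T1.
T2: 0→2, due 25, tardiness 0
T3: 2→7, due 13, tardiness 0
T4: 7→17, due 21, tardiness 0
T1: 17→29, due 18, tardiness 11
Sum = 0+0+0+11 = 11.
EDD 10, FIFO 14, LPT 19, SPT 11 → minimum 10.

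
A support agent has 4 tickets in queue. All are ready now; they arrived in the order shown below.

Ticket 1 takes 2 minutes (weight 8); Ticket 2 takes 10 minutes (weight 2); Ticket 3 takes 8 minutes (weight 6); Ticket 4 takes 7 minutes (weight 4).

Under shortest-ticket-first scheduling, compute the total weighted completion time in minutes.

SPT (increasing processing time): Ticket 1 Ticket 4 Ticket 3 Ticket 2.
Ticket 1: finishes 2, weight 8, w·C = 16
Ticket 4: finishes 9, weight 4, w·C = 36
Ticket 3: finishes 17, weight 6, w·C = 102
Ticket 2: finishes 27, weight 2, w·C = 54
Sum = 16+36+102+54 = 208.

208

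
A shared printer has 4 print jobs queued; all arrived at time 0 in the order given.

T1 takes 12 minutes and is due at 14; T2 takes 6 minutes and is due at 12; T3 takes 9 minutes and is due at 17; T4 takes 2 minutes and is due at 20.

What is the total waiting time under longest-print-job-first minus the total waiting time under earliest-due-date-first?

9

LPT (decreasing processing time): T1 T3 T2 T4.
T1: waits 0, runs 0→12
T3: waits 12, runs 12→21
T2: waits 21, runs 21→27
T4: waits 27, runs 27→29
Sum = 0+12+21+27 = 60.
EDD (increasing due date): T2 T1 T3 T4.
T2: waits 0, runs 0→6
T1: waits 6, runs 6→18
T3: waits 18, runs 18→27
T4: waits 27, runs 27→29
Sum = 0+6+18+27 = 51.
Difference = 60 − 51 = 9.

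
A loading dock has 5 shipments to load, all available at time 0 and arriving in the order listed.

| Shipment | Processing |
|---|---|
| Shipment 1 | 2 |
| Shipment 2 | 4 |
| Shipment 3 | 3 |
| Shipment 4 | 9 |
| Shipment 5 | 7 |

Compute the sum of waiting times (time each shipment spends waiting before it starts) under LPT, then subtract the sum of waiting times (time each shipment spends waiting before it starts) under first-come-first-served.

33

LPT (decreasing processing time): Shipment 4 Shipment 5 Shipment 2 Shipment 3 Shipment 1.
Shipment 4: waits 0, runs 0→9
Shipment 5: waits 9, runs 9→16
Shipment 2: waits 16, runs 16→20
Shipment 3: waits 20, runs 20→23
Shipment 1: waits 23, runs 23→25
Sum = 0+9+16+20+23 = 68.
FIFO (arrival order): Shipment 1 Shipment 2 Shipment 3 Shipment 4 Shipment 5.
Shipment 1: waits 0, runs 0→2
Shipment 2: waits 2, runs 2→6
Shipment 3: waits 6, runs 6→9
Shipment 4: waits 9, runs 9→18
Shipment 5: waits 18, runs 18→25
Sum = 0+2+6+9+18 = 35.
Difference = 68 − 35 = 33.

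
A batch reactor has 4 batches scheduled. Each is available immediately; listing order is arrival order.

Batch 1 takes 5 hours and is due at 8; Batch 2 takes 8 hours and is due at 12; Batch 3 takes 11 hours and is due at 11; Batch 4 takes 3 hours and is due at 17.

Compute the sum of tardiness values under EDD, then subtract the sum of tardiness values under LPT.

EDD (increasing due date): Batch 1 Batch 3 Batch 2 Batch 4.
Batch 1: 0→5, due 8, tardiness 0
Batch 3: 5→16, due 11, tardiness 5
Batch 2: 16→24, due 12, tardiness 12
Batch 4: 24→27, due 17, tardiness 10
Sum = 0+5+12+10 = 27.
LPT (decreasing processing time): Batch 3 Batch 2 Batch 1 Batch 4.
Batch 3: 0→11, due 11, tardiness 0
Batch 2: 11→19, due 12, tardiness 7
Batch 1: 19→24, due 8, tardiness 16
Batch 4: 24→27, due 17, tardiness 10
Sum = 0+7+16+10 = 33.
Difference = 27 − 33 = -6.

-6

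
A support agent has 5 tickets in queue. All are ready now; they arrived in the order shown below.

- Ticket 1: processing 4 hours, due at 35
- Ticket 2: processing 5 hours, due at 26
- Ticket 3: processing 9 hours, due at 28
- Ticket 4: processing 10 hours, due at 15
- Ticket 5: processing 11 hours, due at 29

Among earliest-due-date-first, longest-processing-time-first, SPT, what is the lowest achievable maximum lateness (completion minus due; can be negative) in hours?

6

EDD (increasing due date): Ticket 4 Ticket 2 Ticket 3 Ticket 5 Ticket 1.
Ticket 4: 0→10, due 15, lateness -5
Ticket 2: 10→15, due 26, lateness -11
Ticket 3: 15→24, due 28, lateness -4
Ticket 5: 24→35, due 29, lateness 6
Ticket 1: 35→39, due 35, lateness 4
Maximum = 6.
LPT (decreasing processing time): Ticket 5 Ticket 4 Ticket 3 Ticket 2 Ticket 1.
Ticket 5: 0→11, due 29, lateness -18
Ticket 4: 11→21, due 15, lateness 6
Ticket 3: 21→30, due 28, lateness 2
Ticket 2: 30→35, due 26, lateness 9
Ticket 1: 35→39, due 35, lateness 4
Maximum = 9.
SPT (increasing processing time): Ticket 1 Ticket 2 Ticket 3 Ticket 4 Ticket 5.
Ticket 1: 0→4, due 35, lateness -31
Ticket 2: 4→9, due 26, lateness -17
Ticket 3: 9→18, due 28, lateness -10
Ticket 4: 18→28, due 15, lateness 13
Ticket 5: 28→39, due 29, lateness 10
Maximum = 13.
EDD 6, LPT 9, SPT 13 → minimum 6.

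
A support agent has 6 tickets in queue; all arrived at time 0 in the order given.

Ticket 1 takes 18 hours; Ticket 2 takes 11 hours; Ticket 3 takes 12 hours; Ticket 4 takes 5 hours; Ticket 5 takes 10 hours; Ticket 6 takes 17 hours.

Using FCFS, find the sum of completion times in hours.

FIFO (arrival order): Ticket 1 Ticket 2 Ticket 3 Ticket 4 Ticket 5 Ticket 6.
Ticket 1: 0→18
Ticket 2: 18→29
Ticket 3: 29→41
Ticket 4: 41→46
Ticket 5: 46→56
Ticket 6: 56→73
Sum = 18+29+41+46+56+73 = 263.

263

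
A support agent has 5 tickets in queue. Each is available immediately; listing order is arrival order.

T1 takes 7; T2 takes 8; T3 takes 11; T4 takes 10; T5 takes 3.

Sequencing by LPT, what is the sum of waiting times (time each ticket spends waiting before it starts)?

LPT (decreasing processing time): T3 T4 T2 T1 T5.
T3: waits 0, runs 0→11
T4: waits 11, runs 11→21
T2: waits 21, runs 21→29
T1: waits 29, runs 29→36
T5: waits 36, runs 36→39
Sum = 0+11+21+29+36 = 97.

97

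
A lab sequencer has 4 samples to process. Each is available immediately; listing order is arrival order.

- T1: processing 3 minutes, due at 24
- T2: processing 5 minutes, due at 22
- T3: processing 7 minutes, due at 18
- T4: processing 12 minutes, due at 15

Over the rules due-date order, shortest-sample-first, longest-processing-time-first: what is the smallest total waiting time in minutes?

26

EDD (increasing due date): T4 T3 T2 T1.
T4: waits 0, runs 0→12
T3: waits 12, runs 12→19
T2: waits 19, runs 19→24
T1: waits 24, runs 24→27
Sum = 0+12+19+24 = 55.
SPT (increasing processing time): T1 T2 T3 T4.
T1: waits 0, runs 0→3
T2: waits 3, runs 3→8
T3: waits 8, runs 8→15
T4: waits 15, runs 15→27
Sum = 0+3+8+15 = 26.
LPT (decreasing processing time): T4 T3 T2 T1.
T4: waits 0, runs 0→12
T3: waits 12, runs 12→19
T2: waits 19, runs 19→24
T1: waits 24, runs 24→27
Sum = 0+12+19+24 = 55.
EDD 55, SPT 26, LPT 55 → minimum 26.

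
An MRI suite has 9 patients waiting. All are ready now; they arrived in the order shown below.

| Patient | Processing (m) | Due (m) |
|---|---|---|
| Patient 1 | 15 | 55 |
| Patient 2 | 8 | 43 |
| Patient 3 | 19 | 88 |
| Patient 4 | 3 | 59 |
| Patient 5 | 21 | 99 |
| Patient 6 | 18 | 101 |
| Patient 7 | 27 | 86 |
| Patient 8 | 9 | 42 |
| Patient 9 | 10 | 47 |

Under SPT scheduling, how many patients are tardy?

SPT (increasing processing time): Patient 4 Patient 2 Patient 8 Patient 9 Patient 1 Patient 6 Patient 3 Patient 5 Patient 7.
Patient 4: 0→3, due 59, tardiness 0
Patient 2: 3→11, due 43, tardiness 0
Patient 8: 11→20, due 42, tardiness 0
Patient 9: 20→30, due 47, tardiness 0
Patient 1: 30→45, due 55, tardiness 0
Patient 6: 45→63, due 101, tardiness 0
Patient 3: 63→82, due 88, tardiness 0
Patient 5: 82→103, due 99, tardiness 4
Patient 7: 103→130, due 86, tardiness 44
Late patients: 2.

2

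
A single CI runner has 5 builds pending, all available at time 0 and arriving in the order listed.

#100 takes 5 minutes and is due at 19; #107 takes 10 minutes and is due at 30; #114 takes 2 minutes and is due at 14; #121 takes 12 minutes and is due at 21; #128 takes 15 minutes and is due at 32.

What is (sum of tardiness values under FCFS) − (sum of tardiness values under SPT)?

3

FIFO (arrival order): #100 #107 #114 #121 #128.
#100: 0→5, due 19, tardiness 0
#107: 5→15, due 30, tardiness 0
#114: 15→17, due 14, tardiness 3
#121: 17→29, due 21, tardiness 8
#128: 29→44, due 32, tardiness 12
Sum = 0+0+3+8+12 = 23.
SPT (increasing processing time): #114 #100 #107 #121 #128.
#114: 0→2, due 14, tardiness 0
#100: 2→7, due 19, tardiness 0
#107: 7→17, due 30, tardiness 0
#121: 17→29, due 21, tardiness 8
#128: 29→44, due 32, tardiness 12
Sum = 0+0+0+8+12 = 20.
Difference = 23 − 20 = 3.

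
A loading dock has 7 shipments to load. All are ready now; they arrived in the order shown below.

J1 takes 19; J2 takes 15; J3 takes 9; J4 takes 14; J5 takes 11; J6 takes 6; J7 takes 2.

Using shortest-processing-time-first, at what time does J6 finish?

SPT (increasing processing time): J7 J6 J3 J5 J4 J2 J1.
J7: 0→2
J6: 2→8

8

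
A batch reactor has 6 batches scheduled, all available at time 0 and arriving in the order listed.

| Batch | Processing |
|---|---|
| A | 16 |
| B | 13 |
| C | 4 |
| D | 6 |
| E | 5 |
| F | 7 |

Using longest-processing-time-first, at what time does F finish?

LPT (decreasing processing time): A B F D E C.
A: 0→16
B: 16→29
F: 29→36

36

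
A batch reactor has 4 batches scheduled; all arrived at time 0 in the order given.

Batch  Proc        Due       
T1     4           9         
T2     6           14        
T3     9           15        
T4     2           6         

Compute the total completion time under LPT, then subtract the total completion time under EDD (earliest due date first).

23

LPT (decreasing processing time): T3 T2 T1 T4.
T3: 0→9
T2: 9→15
T1: 15→19
T4: 19→21
Sum = 9+15+19+21 = 64.
EDD (increasing due date): T4 T1 T2 T3.
T4: 0→2
T1: 2→6
T2: 6→12
T3: 12→21
Sum = 2+6+12+21 = 41.
Difference = 64 − 41 = 23.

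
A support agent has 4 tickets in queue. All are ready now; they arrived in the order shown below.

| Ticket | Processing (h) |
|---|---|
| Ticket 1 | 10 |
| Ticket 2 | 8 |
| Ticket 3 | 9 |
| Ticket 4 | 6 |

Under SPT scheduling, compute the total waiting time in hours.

43

SPT (increasing processing time): Ticket 4 Ticket 2 Ticket 3 Ticket 1.
Ticket 4: waits 0, runs 0→6
Ticket 2: waits 6, runs 6→14
Ticket 3: waits 14, runs 14→23
Ticket 1: waits 23, runs 23→33
Sum = 0+6+14+23 = 43.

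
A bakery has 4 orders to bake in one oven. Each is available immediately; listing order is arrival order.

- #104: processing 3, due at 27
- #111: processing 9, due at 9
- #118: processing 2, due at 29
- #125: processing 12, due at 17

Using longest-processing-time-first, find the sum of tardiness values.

LPT (decreasing processing time): #125 #111 #104 #118.
#125: 0→12, due 17, tardiness 0
#111: 12→21, due 9, tardiness 12
#104: 21→24, due 27, tardiness 0
#118: 24→26, due 29, tardiness 0
Sum = 0+12+0+0 = 12.

12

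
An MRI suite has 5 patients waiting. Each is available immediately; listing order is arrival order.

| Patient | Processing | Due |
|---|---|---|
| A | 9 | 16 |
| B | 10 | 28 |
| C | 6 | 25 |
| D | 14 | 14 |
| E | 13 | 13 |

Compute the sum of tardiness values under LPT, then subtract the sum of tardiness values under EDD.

6

LPT (decreasing processing time): D E B A C.
D: 0→14, due 14, tardiness 0
E: 14→27, due 13, tardiness 14
B: 27→37, due 28, tardiness 9
A: 37→46, due 16, tardiness 30
C: 46→52, due 25, tardiness 27
Sum = 0+14+9+30+27 = 80.
EDD (increasing due date): E D A C B.
E: 0→13, due 13, tardiness 0
D: 13→27, due 14, tardiness 13
A: 27→36, due 16, tardiness 20
C: 36→42, due 25, tardiness 17
B: 42→52, due 28, tardiness 24
Sum = 0+13+20+17+24 = 74.
Difference = 80 − 74 = 6.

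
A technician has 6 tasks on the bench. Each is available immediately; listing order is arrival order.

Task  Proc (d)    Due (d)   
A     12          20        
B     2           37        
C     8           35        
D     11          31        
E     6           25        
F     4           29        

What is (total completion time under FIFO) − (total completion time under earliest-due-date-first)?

FIFO (arrival order): A B C D E F.
A: 0→12
B: 12→14
C: 14→22
D: 22→33
E: 33→39
F: 39→43
Sum = 12+14+22+33+39+43 = 163.
EDD (increasing due date): A E F D C B.
A: 0→12
E: 12→18
F: 18→22
D: 22→33
C: 33→41
B: 41→43
Sum = 12+18+22+33+41+43 = 169.
Difference = 163 − 169 = -6.

-6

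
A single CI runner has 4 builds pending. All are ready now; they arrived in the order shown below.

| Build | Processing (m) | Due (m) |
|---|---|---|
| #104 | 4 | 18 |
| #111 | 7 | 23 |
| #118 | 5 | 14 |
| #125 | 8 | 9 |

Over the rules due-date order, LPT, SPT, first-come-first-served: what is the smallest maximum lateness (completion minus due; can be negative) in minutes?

1

EDD (increasing due date): #125 #118 #104 #111.
#125: 0→8, due 9, lateness -1
#118: 8→13, due 14, lateness -1
#104: 13→17, due 18, lateness -1
#111: 17→24, due 23, lateness 1
Maximum = 1.
LPT (decreasing processing time): #125 #111 #118 #104.
#125: 0→8, due 9, lateness -1
#111: 8→15, due 23, lateness -8
#118: 15→20, due 14, lateness 6
#104: 20→24, due 18, lateness 6
Maximum = 6.
SPT (increasing processing time): #104 #118 #111 #125.
#104: 0→4, due 18, lateness -14
#118: 4→9, due 14, lateness -5
#111: 9→16, due 23, lateness -7
#125: 16→24, due 9, lateness 15
Maximum = 15.
FIFO (arrival order): #104 #111 #118 #125.
#104: 0→4, due 18, lateness -14
#111: 4→11, due 23, lateness -12
#118: 11→16, due 14, lateness 2
#125: 16→24, due 9, lateness 15
Maximum = 15.
EDD 1, LPT 6, SPT 15, FIFO 15 → minimum 1.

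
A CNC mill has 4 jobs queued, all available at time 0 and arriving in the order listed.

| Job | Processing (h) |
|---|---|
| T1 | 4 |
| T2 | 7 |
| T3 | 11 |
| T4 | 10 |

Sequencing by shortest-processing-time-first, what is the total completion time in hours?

68

SPT (increasing processing time): T1 T2 T4 T3.
T1: 0→4
T2: 4→11
T4: 11→21
T3: 21→32
Sum = 4+11+21+32 = 68.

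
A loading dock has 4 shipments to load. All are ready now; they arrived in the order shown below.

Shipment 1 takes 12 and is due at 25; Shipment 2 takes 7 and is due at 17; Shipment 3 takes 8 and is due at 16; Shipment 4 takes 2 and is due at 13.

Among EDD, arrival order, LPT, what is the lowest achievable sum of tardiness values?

4

EDD (increasing due date): Shipment 4 Shipment 3 Shipment 2 Shipment 1.
Shipment 4: 0→2, due 13, tardiness 0
Shipment 3: 2→10, due 16, tardiness 0
Shipment 2: 10→17, due 17, tardiness 0
Shipment 1: 17→29, due 25, tardiness 4
Sum = 0+0+0+4 = 4.
FIFO (arrival order): Shipment 1 Shipment 2 Shipment 3 Shipment 4.
Shipment 1: 0→12, due 25, tardiness 0
Shipment 2: 12→19, due 17, tardiness 2
Shipment 3: 19→27, due 16, tardiness 11
Shipment 4: 27→29, due 13, tardiness 16
Sum = 0+2+11+16 = 29.
LPT (decreasing processing time): Shipment 1 Shipment 3 Shipment 2 Shipment 4.
Shipment 1: 0→12, due 25, tardiness 0
Shipment 3: 12→20, due 16, tardiness 4
Shipment 2: 20→27, due 17, tardiness 10
Shipment 4: 27→29, due 13, tardiness 16
Sum = 0+4+10+16 = 30.
EDD 4, FIFO 29, LPT 30 → minimum 4.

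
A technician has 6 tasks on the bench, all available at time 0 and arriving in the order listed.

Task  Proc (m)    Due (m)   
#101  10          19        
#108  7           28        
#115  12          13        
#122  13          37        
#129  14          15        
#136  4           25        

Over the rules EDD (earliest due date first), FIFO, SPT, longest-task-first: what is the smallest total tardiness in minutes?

EDD (increasing due date): #115 #129 #101 #136 #108 #122.
#115: 0→12, due 13, tardiness 0
#129: 12→26, due 15, tardiness 11
#101: 26→36, due 19, tardiness 17
#136: 36→40, due 25, tardiness 15
#108: 40→47, due 28, tardiness 19
#122: 47→60, due 37, tardiness 23
Sum = 0+11+17+15+19+23 = 85.
FIFO (arrival order): #101 #108 #115 #122 #129 #136.
#101: 0→10, due 19, tardiness 0
#108: 10→17, due 28, tardiness 0
#115: 17→29, due 13, tardiness 16
#122: 29→42, due 37, tardiness 5
#129: 42→56, due 15, tardiness 41
#136: 56→60, due 25, tardiness 35
Sum = 0+0+16+5+41+35 = 97.
SPT (increasing processing time): #136 #108 #101 #115 #122 #129.
#136: 0→4, due 25, tardiness 0
#108: 4→11, due 28, tardiness 0
#101: 11→21, due 19, tardiness 2
#115: 21→33, due 13, tardiness 20
#122: 33→46, due 37, tardiness 9
#129: 46→60, due 15, tardiness 45
Sum = 0+0+2+20+9+45 = 76.
LPT (decreasing processing time): #129 #122 #115 #101 #108 #136.
#129: 0→14, due 15, tardiness 0
#122: 14→27, due 37, tardiness 0
#115: 27→39, due 13, tardiness 26
#101: 39→49, due 19, tardiness 30
#108: 49→56, due 28, tardiness 28
#136: 56→60, due 25, tardiness 35
Sum = 0+0+26+30+28+35 = 119.
EDD 85, FIFO 97, SPT 76, LPT 119 → minimum 76.

76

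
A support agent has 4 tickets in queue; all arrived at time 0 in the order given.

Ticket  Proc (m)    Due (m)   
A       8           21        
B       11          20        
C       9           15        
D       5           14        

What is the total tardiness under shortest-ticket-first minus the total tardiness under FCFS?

-12

SPT (increasing processing time): D A C B.
D: 0→5, due 14, tardiness 0
A: 5→13, due 21, tardiness 0
C: 13→22, due 15, tardiness 7
B: 22→33, due 20, tardiness 13
Sum = 0+0+7+13 = 20.
FIFO (arrival order): A B C D.
A: 0→8, due 21, tardiness 0
B: 8→19, due 20, tardiness 0
C: 19→28, due 15, tardiness 13
D: 28→33, due 14, tardiness 19
Sum = 0+0+13+19 = 32.
Difference = 20 − 32 = -12.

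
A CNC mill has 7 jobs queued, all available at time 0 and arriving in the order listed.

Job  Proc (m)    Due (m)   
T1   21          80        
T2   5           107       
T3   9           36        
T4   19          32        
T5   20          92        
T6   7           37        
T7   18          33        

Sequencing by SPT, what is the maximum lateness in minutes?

26

SPT (increasing processing time): T2 T6 T3 T7 T4 T5 T1.
T2: 0→5, due 107, lateness -102
T6: 5→12, due 37, lateness -25
T3: 12→21, due 36, lateness -15
T7: 21→39, due 33, lateness 6
T4: 39→58, due 32, lateness 26
T5: 58→78, due 92, lateness -14
T1: 78→99, due 80, lateness 19
Maximum = 26.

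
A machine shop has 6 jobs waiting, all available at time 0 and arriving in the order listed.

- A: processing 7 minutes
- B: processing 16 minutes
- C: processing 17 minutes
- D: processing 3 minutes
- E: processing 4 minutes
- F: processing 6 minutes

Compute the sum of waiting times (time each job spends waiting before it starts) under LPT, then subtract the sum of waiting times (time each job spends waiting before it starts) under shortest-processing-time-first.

LPT (decreasing processing time): C B A F E D.
C: waits 0, runs 0→17
B: waits 17, runs 17→33
A: waits 33, runs 33→40
F: waits 40, runs 40→46
E: waits 46, runs 46→50
D: waits 50, runs 50→53
Sum = 0+17+33+40+46+50 = 186.
SPT (increasing processing time): D E F A B C.
D: waits 0, runs 0→3
E: waits 3, runs 3→7
F: waits 7, runs 7→13
A: waits 13, runs 13→20
B: waits 20, runs 20→36
C: waits 36, runs 36→53
Sum = 0+3+7+13+20+36 = 79.
Difference = 186 − 79 = 107.

107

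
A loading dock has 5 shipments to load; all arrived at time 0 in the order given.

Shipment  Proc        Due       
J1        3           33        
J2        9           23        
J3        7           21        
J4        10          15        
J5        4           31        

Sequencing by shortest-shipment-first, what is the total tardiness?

18

SPT (increasing processing time): J1 J5 J3 J2 J4.
J1: 0→3, due 33, tardiness 0
J5: 3→7, due 31, tardiness 0
J3: 7→14, due 21, tardiness 0
J2: 14→23, due 23, tardiness 0
J4: 23→33, due 15, tardiness 18
Sum = 0+0+0+0+18 = 18.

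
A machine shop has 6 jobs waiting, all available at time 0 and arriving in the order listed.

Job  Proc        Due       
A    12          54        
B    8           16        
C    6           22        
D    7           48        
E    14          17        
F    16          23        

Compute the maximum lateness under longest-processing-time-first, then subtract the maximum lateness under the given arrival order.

LPT (decreasing processing time): F E A B D C.
F: 0→16, due 23, lateness -7
E: 16→30, due 17, lateness 13
A: 30→42, due 54, lateness -12
B: 42→50, due 16, lateness 34
D: 50→57, due 48, lateness 9
C: 57→63, due 22, lateness 41
Maximum = 41.
FIFO (arrival order): A B C D E F.
A: 0→12, due 54, lateness -42
B: 12→20, due 16, lateness 4
C: 20→26, due 22, lateness 4
D: 26→33, due 48, lateness -15
E: 33→47, due 17, lateness 30
F: 47→63, due 23, lateness 40
Maximum = 40.
Difference = 41 − 40 = 1.

1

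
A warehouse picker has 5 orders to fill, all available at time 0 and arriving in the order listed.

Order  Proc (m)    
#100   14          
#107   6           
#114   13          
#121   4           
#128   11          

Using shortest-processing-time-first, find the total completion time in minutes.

SPT (increasing processing time): #121 #107 #128 #114 #100.
#121: 0→4
#107: 4→10
#128: 10→21
#114: 21→34
#100: 34→48
Sum = 4+10+21+34+48 = 117.

117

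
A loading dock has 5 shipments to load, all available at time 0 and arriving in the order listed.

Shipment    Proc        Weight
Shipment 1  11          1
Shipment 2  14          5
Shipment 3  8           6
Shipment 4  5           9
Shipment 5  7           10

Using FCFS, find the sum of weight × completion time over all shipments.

FIFO (arrival order): Shipment 1 Shipment 2 Shipment 3 Shipment 4 Shipment 5.
Shipment 1: finishes 11, weight 1, w·C = 11
Shipment 2: finishes 25, weight 5, w·C = 125
Shipment 3: finishes 33, weight 6, w·C = 198
Shipment 4: finishes 38, weight 9, w·C = 342
Shipment 5: finishes 45, weight 10, w·C = 450
Sum = 11+125+198+342+450 = 1126.

1126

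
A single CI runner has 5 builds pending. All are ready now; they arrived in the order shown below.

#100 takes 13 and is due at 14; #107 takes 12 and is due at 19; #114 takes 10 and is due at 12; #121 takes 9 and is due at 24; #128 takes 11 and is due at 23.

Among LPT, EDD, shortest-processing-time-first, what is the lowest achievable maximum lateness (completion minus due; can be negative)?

LPT (decreasing processing time): #100 #107 #128 #114 #121.
#100: 0→13, due 14, lateness -1
#107: 13→25, due 19, lateness 6
#128: 25→36, due 23, lateness 13
#114: 36→46, due 12, lateness 34
#121: 46→55, due 24, lateness 31
Maximum = 34.
EDD (increasing due date): #114 #100 #107 #128 #121.
#114: 0→10, due 12, lateness -2
#100: 10→23, due 14, lateness 9
#107: 23→35, due 19, lateness 16
#128: 35→46, due 23, lateness 23
#121: 46→55, due 24, lateness 31
Maximum = 31.
SPT (increasing processing time): #121 #114 #128 #107 #100.
#121: 0→9, due 24, lateness -15
#114: 9→19, due 12, lateness 7
#128: 19→30, due 23, lateness 7
#107: 30→42, due 19, lateness 23
#100: 42→55, due 14, lateness 41
Maximum = 41.
LPT 34, EDD 31, SPT 41 → minimum 31.

31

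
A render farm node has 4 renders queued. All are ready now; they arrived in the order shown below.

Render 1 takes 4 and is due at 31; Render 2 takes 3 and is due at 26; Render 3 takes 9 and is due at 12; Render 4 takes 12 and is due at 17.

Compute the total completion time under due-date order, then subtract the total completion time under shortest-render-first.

EDD (increasing due date): Render 3 Render 4 Render 2 Render 1.
Render 3: 0→9
Render 4: 9→21
Render 2: 21→24
Render 1: 24→28
Sum = 9+21+24+28 = 82.
SPT (increasing processing time): Render 2 Render 1 Render 3 Render 4.
Render 2: 0→3
Render 1: 3→7
Render 3: 7→16
Render 4: 16→28
Sum = 3+7+16+28 = 54.
Difference = 82 − 54 = 28.

28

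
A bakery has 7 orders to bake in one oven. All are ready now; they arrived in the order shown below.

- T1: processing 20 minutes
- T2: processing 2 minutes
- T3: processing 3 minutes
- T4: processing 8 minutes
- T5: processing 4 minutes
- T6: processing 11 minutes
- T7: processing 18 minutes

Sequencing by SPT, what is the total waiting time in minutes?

107

SPT (increasing processing time): T2 T3 T5 T4 T6 T7 T1.
T2: waits 0, runs 0→2
T3: waits 2, runs 2→5
T5: waits 5, runs 5→9
T4: waits 9, runs 9→17
T6: waits 17, runs 17→28
T7: waits 28, runs 28→46
T1: waits 46, runs 46→66
Sum = 0+2+5+9+17+28+46 = 107.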